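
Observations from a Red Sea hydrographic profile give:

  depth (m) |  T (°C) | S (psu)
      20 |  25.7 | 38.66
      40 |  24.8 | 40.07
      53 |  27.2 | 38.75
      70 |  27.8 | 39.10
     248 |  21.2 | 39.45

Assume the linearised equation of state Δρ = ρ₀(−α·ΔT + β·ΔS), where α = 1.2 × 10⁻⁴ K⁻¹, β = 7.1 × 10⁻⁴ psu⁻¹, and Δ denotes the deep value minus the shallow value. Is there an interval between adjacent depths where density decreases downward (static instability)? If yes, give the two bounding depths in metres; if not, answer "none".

Evaluate Δρ/ρ₀ = −αΔT + βΔS across each adjacent pair:
  20–40 m: −αΔT+βΔS = −(1.2 × 10⁻⁴)(-0.9)+(7.1 × 10⁻⁴)(+1.41) = 1.1 × 10⁻³ → stable
  40–53 m: −αΔT+βΔS = −(1.2 × 10⁻⁴)(+2.4)+(7.1 × 10⁻⁴)(-1.32) = -1.2 × 10⁻³ → UNSTABLE
  53–70 m: −αΔT+βΔS = −(1.2 × 10⁻⁴)(+0.6)+(7.1 × 10⁻⁴)(+0.35) = 1.8 × 10⁻⁴ → stable
  70–248 m: −αΔT+βΔS = −(1.2 × 10⁻⁴)(-6.6)+(7.1 × 10⁻⁴)(+0.35) = 1.0 × 10⁻³ → stable
The 40–53 m interval has Δρ < 0: lighter water underlies denser water.

40–53 m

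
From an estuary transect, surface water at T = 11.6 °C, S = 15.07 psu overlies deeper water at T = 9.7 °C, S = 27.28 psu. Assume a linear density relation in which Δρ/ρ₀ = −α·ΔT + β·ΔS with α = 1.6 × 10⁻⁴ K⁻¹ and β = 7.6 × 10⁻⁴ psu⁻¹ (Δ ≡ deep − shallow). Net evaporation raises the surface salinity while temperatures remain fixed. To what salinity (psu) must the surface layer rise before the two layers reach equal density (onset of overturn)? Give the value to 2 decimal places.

Neutral buoyancy requires −α(T_deep − T_surf) + β(S_deep − S_surf′) = 0.
S_surf′ = S_deep − (α/β)·ΔT = 27.28 − (1.6 × 10⁻⁴/7.6 × 10⁻⁴)·(-1.9) = 27.6800 psu.
Increase required: 27.6800 − 15.07 = 12.6100 psu.

27.68 psu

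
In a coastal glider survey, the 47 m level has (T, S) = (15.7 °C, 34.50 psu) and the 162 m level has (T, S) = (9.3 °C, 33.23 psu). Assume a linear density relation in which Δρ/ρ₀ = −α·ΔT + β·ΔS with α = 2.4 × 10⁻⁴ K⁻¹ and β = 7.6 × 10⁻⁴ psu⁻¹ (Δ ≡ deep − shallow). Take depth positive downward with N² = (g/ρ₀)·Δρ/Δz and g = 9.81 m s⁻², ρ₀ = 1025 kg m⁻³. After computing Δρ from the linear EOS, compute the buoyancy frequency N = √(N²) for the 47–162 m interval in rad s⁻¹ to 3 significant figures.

6.98 × 10⁻³ rad s⁻¹

ΔT = -6.4 K, ΔS = -1.27 psu (deep − shallow).
Δρ/ρ₀ = −αΔT + βΔS = 1.536 × 10⁻³ − 9.652 × 10⁻⁴ = 5.708 × 10⁻⁴, so Δρ ≈ 0.5851 kg m⁻³.
N² = (g/ρ₀)·Δρ/Δz = g·(Δρ/ρ₀)/Δz = 9.81 × 5.708 × 10⁻⁴ / 115 = 4.8692 × 10⁻⁵ s⁻².
N = √(4.8692 × 10⁻⁵) = 6.9780 × 10⁻³ rad s⁻¹ ≈ 6.98 × 10⁻³ rad s⁻¹.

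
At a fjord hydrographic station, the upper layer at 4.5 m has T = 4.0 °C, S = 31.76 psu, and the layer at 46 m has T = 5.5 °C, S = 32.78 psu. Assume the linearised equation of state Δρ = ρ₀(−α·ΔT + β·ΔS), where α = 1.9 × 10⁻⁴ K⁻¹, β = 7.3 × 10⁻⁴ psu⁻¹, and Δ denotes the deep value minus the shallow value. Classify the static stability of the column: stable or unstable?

stable

ΔT = 5.5 − 4.0 = +1.5 K and ΔS = 32.78 − 31.76 = +1.02 psu (deep − shallow).
−αΔT = -2.85 × 10⁻⁴; βΔS = 7.446 × 10⁻⁴; sum Δρ/ρ₀ = 4.596 × 10⁻⁴.
Δρ/ρ₀ > 0, so Δρ > 0: deeper water is denser → statically stable.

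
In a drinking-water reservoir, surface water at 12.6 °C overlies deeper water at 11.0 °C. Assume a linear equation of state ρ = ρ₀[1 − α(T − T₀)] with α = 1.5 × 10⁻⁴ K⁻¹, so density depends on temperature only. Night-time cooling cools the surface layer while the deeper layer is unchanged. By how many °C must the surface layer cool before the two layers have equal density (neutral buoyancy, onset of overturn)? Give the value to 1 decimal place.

With temperature the only control, equal density requires T_surf′ = T_deep.
T_surf′ = 11.0 °C.
Cooling required: 12.6 − 11.0 = 1.6 °C.

1.6 °C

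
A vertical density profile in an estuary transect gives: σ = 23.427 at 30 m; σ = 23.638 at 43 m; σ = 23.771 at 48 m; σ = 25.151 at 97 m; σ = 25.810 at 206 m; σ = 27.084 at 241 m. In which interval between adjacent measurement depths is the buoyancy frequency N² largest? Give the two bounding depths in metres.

206–241 m

Compute the density gradient over each adjacent pair:
  30–43 m: Δρ/Δz = 0.211/13 = 0.016 kg m⁻⁴
  43–48 m: Δρ/Δz = 0.133/5 = 0.027 kg m⁻⁴
  48–97 m: Δρ/Δz = 1.380/49 = 0.028 kg m⁻⁴
  97–206 m: Δρ/Δz = 0.659/109 = 6.0 × 10⁻³ kg m⁻⁴
  206–241 m: Δρ/Δz = 1.274/35 = 0.036 kg m⁻⁴
The largest gradient is in the 206–241 m interval — the pycnocline.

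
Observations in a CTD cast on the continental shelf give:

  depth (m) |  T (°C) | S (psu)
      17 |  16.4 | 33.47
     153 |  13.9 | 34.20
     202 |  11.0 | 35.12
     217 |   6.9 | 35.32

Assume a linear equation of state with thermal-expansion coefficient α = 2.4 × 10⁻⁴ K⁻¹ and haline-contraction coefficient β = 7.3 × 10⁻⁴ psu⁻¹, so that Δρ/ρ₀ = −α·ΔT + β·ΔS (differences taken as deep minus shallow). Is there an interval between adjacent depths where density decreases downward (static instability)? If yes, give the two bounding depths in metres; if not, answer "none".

Evaluate Δρ/ρ₀ = −αΔT + βΔS across each adjacent pair:
  17–153 m: −αΔT+βΔS = −(2.4 × 10⁻⁴)(-2.5)+(7.3 × 10⁻⁴)(+0.73) = 1.1 × 10⁻³ → stable
  153–202 m: −αΔT+βΔS = −(2.4 × 10⁻⁴)(-2.9)+(7.3 × 10⁻⁴)(+0.92) = 1.4 × 10⁻³ → stable
  202–217 m: −αΔT+βΔS = −(2.4 × 10⁻⁴)(-4.1)+(7.3 × 10⁻⁴)(+0.20) = 1.1 × 10⁻³ → stable
Every interval has Δρ > 0: the column is stably stratified throughout.

none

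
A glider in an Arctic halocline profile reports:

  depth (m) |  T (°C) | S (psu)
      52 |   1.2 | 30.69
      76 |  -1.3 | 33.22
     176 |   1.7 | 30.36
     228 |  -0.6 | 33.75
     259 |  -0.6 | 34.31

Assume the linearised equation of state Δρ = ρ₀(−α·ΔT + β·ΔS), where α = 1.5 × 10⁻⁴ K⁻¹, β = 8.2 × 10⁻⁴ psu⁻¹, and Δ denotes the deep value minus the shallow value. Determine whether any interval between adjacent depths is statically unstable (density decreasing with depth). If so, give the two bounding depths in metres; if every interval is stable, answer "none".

Evaluate Δρ/ρ₀ = −αΔT + βΔS across each adjacent pair:
  52–76 m: −αΔT+βΔS = −(1.5 × 10⁻⁴)(-2.5)+(8.2 × 10⁻⁴)(+2.53) = 2.4 × 10⁻³ → stable
  76–176 m: −αΔT+βΔS = −(1.5 × 10⁻⁴)(+3.0)+(8.2 × 10⁻⁴)(-2.86) = -2.8 × 10⁻³ → UNSTABLE
  176–228 m: −αΔT+βΔS = −(1.5 × 10⁻⁴)(-2.3)+(8.2 × 10⁻⁴)(+3.39) = 3.1 × 10⁻³ → stable
  228–259 m: −αΔT+βΔS = −(1.5 × 10⁻⁴)(+0.0)+(8.2 × 10⁻⁴)(+0.56) = 4.6 × 10⁻⁴ → stable
The 76–176 m interval has Δρ < 0: lighter water underlies denser water.

76–176 m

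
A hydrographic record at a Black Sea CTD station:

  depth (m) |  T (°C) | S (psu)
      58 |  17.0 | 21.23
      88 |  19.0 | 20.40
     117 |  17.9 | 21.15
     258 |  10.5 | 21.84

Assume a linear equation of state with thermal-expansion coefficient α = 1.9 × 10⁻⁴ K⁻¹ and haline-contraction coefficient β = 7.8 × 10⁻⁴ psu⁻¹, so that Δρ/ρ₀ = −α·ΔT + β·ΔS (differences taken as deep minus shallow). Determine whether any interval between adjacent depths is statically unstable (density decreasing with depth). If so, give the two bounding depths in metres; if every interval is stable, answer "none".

58–88 m

Evaluate Δρ/ρ₀ = −αΔT + βΔS across each adjacent pair:
  58–88 m: −αΔT+βΔS = −(1.9 × 10⁻⁴)(+2.0)+(7.8 × 10⁻⁴)(-0.83) = -1.0 × 10⁻³ → UNSTABLE
  88–117 m: −αΔT+βΔS = −(1.9 × 10⁻⁴)(-1.1)+(7.8 × 10⁻⁴)(+0.75) = 7.9 × 10⁻⁴ → stable
  117–258 m: −αΔT+βΔS = −(1.9 × 10⁻⁴)(-7.4)+(7.8 × 10⁻⁴)(+0.69) = 1.9 × 10⁻³ → stable
The 58–88 m interval has Δρ < 0: lighter water underlies denser water.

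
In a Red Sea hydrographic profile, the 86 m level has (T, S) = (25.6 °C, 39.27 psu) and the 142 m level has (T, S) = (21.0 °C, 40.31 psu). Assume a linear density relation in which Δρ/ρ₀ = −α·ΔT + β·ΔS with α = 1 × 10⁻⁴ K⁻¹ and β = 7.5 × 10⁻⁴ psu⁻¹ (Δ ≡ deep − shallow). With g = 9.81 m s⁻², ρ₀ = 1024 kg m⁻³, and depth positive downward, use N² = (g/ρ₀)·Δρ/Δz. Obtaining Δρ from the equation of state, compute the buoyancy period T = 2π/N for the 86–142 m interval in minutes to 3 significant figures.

7.11 min

ΔT = -4.6 K, ΔS = +1.04 psu (deep − shallow).
Δρ/ρ₀ = −αΔT + βΔS = 4.60 × 10⁻⁴ + 7.80 × 10⁻⁴ = 1.24 × 10⁻³, so Δρ ≈ 1.270 kg m⁻³.
N² = (g/ρ₀)·Δρ/Δz = g·(Δρ/ρ₀)/Δz = 9.81 × 1.24 × 10⁻³ / 56 = 2.1722 × 10⁻⁴ s⁻².
N = √(2.1722 × 10⁻⁴) = 0.014738 rad s⁻¹ → T = 2π/N = 426.33 s = 7.1055 min ≈ 7.11 min.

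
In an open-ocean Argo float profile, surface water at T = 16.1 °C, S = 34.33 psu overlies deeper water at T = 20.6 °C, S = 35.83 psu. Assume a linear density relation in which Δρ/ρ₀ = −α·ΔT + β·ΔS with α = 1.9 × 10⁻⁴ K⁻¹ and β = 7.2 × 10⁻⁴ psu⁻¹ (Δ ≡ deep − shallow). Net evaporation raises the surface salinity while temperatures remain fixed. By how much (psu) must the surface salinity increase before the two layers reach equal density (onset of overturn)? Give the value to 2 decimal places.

0.31 psu

Neutral buoyancy requires −α(T_deep − T_surf) + β(S_deep − S_surf′) = 0.
S_surf′ = S_deep − (α/β)·ΔT = 35.83 − (1.9 × 10⁻⁴/7.2 × 10⁻⁴)·(+4.5) = 34.6425 psu.
Increase required: 34.6425 − 34.33 = 0.3125 psu.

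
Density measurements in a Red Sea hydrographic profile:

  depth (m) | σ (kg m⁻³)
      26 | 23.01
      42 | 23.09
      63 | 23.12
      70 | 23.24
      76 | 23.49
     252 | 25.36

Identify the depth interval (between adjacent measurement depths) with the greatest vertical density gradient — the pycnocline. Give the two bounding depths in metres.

Compute the density gradient over each adjacent pair:
  26–42 m: Δρ/Δz = 0.08/16 = 5.0 × 10⁻³ kg m⁻⁴
  42–63 m: Δρ/Δz = 0.03/21 = 1.4 × 10⁻³ kg m⁻⁴
  63–70 m: Δρ/Δz = 0.12/7 = 0.017 kg m⁻⁴
  70–76 m: Δρ/Δz = 0.25/6 = 0.042 kg m⁻⁴
  76–252 m: Δρ/Δz = 1.87/176 = 0.011 kg m⁻⁴
The largest gradient is in the 70–76 m interval — the pycnocline.

70–76 m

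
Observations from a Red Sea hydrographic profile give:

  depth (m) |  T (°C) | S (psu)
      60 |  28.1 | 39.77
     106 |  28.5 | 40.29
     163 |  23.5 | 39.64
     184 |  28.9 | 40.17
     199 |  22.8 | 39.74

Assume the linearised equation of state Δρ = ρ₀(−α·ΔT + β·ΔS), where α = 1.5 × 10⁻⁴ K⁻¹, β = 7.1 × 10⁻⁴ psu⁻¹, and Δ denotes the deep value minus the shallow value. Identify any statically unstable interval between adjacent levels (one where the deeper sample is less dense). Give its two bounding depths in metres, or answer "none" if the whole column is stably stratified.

Evaluate Δρ/ρ₀ = −αΔT + βΔS across each adjacent pair:
  60–106 m: −αΔT+βΔS = −(1.5 × 10⁻⁴)(+0.4)+(7.1 × 10⁻⁴)(+0.52) = 3.1 × 10⁻⁴ → stable
  106–163 m: −αΔT+βΔS = −(1.5 × 10⁻⁴)(-5.0)+(7.1 × 10⁻⁴)(-0.65) = 2.9 × 10⁻⁴ → stable
  163–184 m: −αΔT+βΔS = −(1.5 × 10⁻⁴)(+5.4)+(7.1 × 10⁻⁴)(+0.53) = -4.3 × 10⁻⁴ → UNSTABLE
  184–199 m: −αΔT+βΔS = −(1.5 × 10⁻⁴)(-6.1)+(7.1 × 10⁻⁴)(-0.43) = 6.1 × 10⁻⁴ → stable
The 163–184 m interval has Δρ < 0: lighter water underlies denser water.

163–184 m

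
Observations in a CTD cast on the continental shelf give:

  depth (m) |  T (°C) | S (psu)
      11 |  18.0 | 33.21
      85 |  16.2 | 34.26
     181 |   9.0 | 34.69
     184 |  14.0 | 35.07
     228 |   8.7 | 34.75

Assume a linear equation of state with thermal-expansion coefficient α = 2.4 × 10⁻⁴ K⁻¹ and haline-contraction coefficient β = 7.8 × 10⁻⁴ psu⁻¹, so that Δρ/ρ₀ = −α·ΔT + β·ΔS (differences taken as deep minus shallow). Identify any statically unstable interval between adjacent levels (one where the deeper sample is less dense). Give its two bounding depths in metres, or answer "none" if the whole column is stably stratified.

181–184 m

Evaluate Δρ/ρ₀ = −αΔT + βΔS across each adjacent pair:
  11–85 m: −αΔT+βΔS = −(2.4 × 10⁻⁴)(-1.8)+(7.8 × 10⁻⁴)(+1.05) = 1.3 × 10⁻³ → stable
  85–181 m: −αΔT+βΔS = −(2.4 × 10⁻⁴)(-7.2)+(7.8 × 10⁻⁴)(+0.43) = 2.1 × 10⁻³ → stable
  181–184 m: −αΔT+βΔS = −(2.4 × 10⁻⁴)(+5.0)+(7.8 × 10⁻⁴)(+0.38) = -9.0 × 10⁻⁴ → UNSTABLE
  184–228 m: −αΔT+βΔS = −(2.4 × 10⁻⁴)(-5.3)+(7.8 × 10⁻⁴)(-0.32) = 1.0 × 10⁻³ → stable
The 181–184 m interval has Δρ < 0: lighter water underlies denser water.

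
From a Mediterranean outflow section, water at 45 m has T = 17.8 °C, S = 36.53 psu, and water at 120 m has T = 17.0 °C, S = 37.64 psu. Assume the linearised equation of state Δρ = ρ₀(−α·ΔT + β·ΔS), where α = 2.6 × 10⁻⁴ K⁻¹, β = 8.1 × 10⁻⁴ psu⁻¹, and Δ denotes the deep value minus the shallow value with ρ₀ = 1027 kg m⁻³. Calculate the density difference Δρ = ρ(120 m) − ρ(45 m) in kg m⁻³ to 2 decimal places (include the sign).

+1.14 kg m⁻³

ΔT = -0.8 K, ΔS = +1.11 psu (deep − shallow).
Δρ/ρ₀ = −(2.6 × 10⁻⁴)(-0.8) + (8.1 × 10⁻⁴)(+1.11) = 1.1071 × 10⁻³.
Δρ = 1027 × (1.1071 × 10⁻³) = +1.14 kg m⁻³.
Positive Δρ: denser below, stable.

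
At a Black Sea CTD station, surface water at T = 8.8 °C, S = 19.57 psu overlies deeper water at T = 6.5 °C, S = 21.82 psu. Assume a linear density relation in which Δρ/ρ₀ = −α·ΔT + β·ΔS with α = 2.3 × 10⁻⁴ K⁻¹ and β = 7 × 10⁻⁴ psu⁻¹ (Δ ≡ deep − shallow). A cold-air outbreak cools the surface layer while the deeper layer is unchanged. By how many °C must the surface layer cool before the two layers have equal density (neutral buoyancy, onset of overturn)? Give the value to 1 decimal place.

Neutral buoyancy requires Δρ = 0, i.e. −α(T_deep − T_surf′) + β(S_deep − S_surf) = 0.
T_surf′ = T_deep − (β/α)·ΔS = 6.5 − (7 × 10⁻⁴/2.3 × 10⁻⁴)·(+2.25) = -0.348 °C.
Cooling required: 8.8 − (-0.348) = 9.148 °C.

9.1 °C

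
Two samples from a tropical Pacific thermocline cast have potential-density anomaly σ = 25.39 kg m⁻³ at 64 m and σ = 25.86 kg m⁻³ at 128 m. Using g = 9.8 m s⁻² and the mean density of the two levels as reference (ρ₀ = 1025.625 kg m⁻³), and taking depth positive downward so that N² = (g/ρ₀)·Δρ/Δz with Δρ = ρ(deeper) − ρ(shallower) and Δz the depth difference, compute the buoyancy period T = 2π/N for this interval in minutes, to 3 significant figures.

12.5 min

Δρ = 1025.86 − 1025.39 = 0.47 kg m⁻³ over Δz = 128 − 64 = 64 m.
N² = (9.8/1025.625) × (0.47/64) = 7.0171 × 10⁻⁵ s⁻².
N = √(7.0171 × 10⁻⁵) = 8.3768 × 10⁻³ rad s⁻¹, so T = 2π/N = 750.07 s = 12.501 min ≈ 12.5 min.
Since Δρ > 0 the layer is stably stratified.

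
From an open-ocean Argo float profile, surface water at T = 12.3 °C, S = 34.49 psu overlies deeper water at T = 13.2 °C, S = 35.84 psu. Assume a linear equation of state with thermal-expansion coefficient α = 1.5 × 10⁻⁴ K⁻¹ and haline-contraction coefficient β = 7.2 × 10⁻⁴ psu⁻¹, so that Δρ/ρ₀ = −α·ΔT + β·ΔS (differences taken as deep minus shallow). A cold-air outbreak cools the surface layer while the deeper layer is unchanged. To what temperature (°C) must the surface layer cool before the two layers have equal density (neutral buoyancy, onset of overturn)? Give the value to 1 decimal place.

Neutral buoyancy requires Δρ = 0, i.e. −α(T_deep − T_surf′) + β(S_deep − S_surf) = 0.
T_surf′ = T_deep − (β/α)·ΔS = 13.2 − (7.2 × 10⁻⁴/1.5 × 10⁻⁴)·(+1.35) = 6.720 °C.
Cooling required: 12.3 − (6.720) = 5.580 °C.

6.7 °C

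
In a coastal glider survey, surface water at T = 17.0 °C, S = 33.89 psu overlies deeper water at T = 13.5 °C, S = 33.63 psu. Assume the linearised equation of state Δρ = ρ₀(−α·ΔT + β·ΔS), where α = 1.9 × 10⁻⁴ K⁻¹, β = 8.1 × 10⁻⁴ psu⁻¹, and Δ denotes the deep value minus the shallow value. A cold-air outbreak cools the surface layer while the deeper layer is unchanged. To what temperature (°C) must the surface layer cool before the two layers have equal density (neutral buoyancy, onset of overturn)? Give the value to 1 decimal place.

Neutral buoyancy requires Δρ = 0, i.e. −α(T_deep − T_surf′) + β(S_deep − S_surf) = 0.
T_surf′ = T_deep − (β/α)·ΔS = 13.5 − (8.1 × 10⁻⁴/1.9 × 10⁻⁴)·(-0.26) = 14.608 °C.
Cooling required: 17.0 − (14.608) = 2.392 °C.

14.6 °C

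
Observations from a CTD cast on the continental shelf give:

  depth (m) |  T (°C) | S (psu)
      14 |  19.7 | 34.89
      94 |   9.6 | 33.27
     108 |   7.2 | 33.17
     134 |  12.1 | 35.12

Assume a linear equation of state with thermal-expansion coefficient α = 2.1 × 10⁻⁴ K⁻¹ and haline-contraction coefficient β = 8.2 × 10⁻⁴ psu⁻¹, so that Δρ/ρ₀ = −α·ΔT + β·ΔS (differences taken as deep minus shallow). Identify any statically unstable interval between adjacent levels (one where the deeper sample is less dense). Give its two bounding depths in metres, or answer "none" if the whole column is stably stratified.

none

Evaluate Δρ/ρ₀ = −αΔT + βΔS across each adjacent pair:
  14–94 m: −αΔT+βΔS = −(2.1 × 10⁻⁴)(-10.1)+(8.2 × 10⁻⁴)(-1.62) = 7.9 × 10⁻⁴ → stable
  94–108 m: −αΔT+βΔS = −(2.1 × 10⁻⁴)(-2.4)+(8.2 × 10⁻⁴)(-0.10) = 4.2 × 10⁻⁴ → stable
  108–134 m: −αΔT+βΔS = −(2.1 × 10⁻⁴)(+4.9)+(8.2 × 10⁻⁴)(+1.95) = 5.7 × 10⁻⁴ → stable
Every interval has Δρ > 0: the column is stably stratified throughout.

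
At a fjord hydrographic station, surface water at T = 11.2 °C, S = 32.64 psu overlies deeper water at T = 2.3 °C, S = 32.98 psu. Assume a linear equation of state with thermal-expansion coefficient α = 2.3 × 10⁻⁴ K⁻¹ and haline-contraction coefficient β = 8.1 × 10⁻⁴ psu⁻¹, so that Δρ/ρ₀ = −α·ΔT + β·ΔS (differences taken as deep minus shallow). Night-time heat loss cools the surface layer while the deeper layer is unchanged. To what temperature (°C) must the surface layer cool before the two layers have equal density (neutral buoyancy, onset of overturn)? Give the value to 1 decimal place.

Neutral buoyancy requires Δρ = 0, i.e. −α(T_deep − T_surf′) + β(S_deep − S_surf) = 0.
T_surf′ = T_deep − (β/α)·ΔS = 2.3 − (8.1 × 10⁻⁴/2.3 × 10⁻⁴)·(+0.34) = 1.103 °C.
Cooling required: 11.2 − (1.103) = 10.097 °C.

1.1 °C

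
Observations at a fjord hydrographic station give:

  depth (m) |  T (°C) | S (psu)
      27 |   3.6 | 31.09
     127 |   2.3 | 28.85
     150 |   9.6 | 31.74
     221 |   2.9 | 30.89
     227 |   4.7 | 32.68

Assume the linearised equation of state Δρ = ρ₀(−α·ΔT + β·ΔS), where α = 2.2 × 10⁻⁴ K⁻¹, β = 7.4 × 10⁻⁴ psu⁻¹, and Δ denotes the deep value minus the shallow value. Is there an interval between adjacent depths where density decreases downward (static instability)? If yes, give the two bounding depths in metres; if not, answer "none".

27–127 m

Evaluate Δρ/ρ₀ = −αΔT + βΔS across each adjacent pair:
  27–127 m: −αΔT+βΔS = −(2.2 × 10⁻⁴)(-1.3)+(7.4 × 10⁻⁴)(-2.24) = -1.4 × 10⁻³ → UNSTABLE
  127–150 m: −αΔT+βΔS = −(2.2 × 10⁻⁴)(+7.3)+(7.4 × 10⁻⁴)(+2.89) = 5.3 × 10⁻⁴ → stable
  150–221 m: −αΔT+βΔS = −(2.2 × 10⁻⁴)(-6.7)+(7.4 × 10⁻⁴)(-0.85) = 8.5 × 10⁻⁴ → stable
  221–227 m: −αΔT+βΔS = −(2.2 × 10⁻⁴)(+1.8)+(7.4 × 10⁻⁴)(+1.79) = 9.3 × 10⁻⁴ → stable
The 27–127 m interval has Δρ < 0: lighter water underlies denser water.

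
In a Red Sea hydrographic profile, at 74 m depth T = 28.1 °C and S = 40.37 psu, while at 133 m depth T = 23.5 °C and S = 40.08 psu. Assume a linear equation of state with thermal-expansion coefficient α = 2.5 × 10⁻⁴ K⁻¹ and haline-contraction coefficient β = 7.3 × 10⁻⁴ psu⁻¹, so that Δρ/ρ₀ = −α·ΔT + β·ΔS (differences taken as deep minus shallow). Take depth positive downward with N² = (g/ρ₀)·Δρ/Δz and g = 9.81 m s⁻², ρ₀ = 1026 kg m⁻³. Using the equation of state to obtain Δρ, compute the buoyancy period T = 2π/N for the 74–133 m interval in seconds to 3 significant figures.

503 s

ΔT = -4.6 K, ΔS = -0.29 psu (deep − shallow).
Δρ/ρ₀ = −αΔT + βΔS = 1.15 × 10⁻³ − 2.117 × 10⁻⁴ = 9.383 × 10⁻⁴, so Δρ ≈ 0.9627 kg m⁻³.
N² = (g/ρ₀)·Δρ/Δz = g·(Δρ/ρ₀)/Δz = 9.81 × 9.383 × 10⁻⁴ / 59 = 1.5601 × 10⁻⁴ s⁻².
N = √(1.5601 × 10⁻⁴) = 0.012490 rad s⁻¹ → T = 2π/N = 503.06 s ≈ 503 s.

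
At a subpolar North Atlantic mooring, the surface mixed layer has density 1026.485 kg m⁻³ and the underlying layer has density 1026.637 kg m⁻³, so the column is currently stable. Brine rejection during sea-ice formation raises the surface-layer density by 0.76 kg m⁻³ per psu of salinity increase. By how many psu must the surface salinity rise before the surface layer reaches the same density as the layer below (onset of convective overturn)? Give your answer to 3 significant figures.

Density deficit of the surface layer: 1026.637 − 1026.485 = 0.152 kg m⁻³.
Required change = 0.152 / 0.76 = 0.200 psu.

0.200 psu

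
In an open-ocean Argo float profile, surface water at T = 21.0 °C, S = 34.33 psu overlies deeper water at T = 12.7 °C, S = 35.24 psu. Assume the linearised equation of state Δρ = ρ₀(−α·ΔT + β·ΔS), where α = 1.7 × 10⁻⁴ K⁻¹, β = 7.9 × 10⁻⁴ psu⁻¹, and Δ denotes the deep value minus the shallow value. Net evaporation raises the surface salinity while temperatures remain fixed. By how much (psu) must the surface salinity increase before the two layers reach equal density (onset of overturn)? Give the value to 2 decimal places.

Neutral buoyancy requires −α(T_deep − T_surf) + β(S_deep − S_surf′) = 0.
S_surf′ = S_deep − (α/β)·ΔT = 35.24 − (1.7 × 10⁻⁴/7.9 × 10⁻⁴)·(-8.3) = 37.0261 psu.
Increase required: 37.0261 − 34.33 = 2.6961 psu.

2.70 psu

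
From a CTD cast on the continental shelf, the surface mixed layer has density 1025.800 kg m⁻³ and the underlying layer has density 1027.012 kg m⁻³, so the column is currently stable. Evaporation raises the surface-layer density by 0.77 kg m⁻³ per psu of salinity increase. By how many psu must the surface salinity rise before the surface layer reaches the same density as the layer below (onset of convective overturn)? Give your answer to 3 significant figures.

1.57 psu

Density deficit of the surface layer: 1027.012 − 1025.800 = 1.212 kg m⁻³.
Required change = 1.212 / 0.77 = 1.57 psu.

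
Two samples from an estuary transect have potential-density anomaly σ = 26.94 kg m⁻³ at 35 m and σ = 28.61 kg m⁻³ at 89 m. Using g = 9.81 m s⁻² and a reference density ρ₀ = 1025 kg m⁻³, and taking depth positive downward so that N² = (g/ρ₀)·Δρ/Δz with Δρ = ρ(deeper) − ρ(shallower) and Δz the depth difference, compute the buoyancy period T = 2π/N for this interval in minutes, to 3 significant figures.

6.09 min

Δρ = 1028.61 − 1026.94 = 1.67 kg m⁻³ over Δz = 89 − 35 = 54 m.
N² = (9.81/1025) × (1.67/54) = 2.9598 × 10⁻⁴ s⁻².
N = √(2.9598 × 10⁻⁴) = 0.017204 rad s⁻¹, so T = 2π/N = 365.22 s = 6.0870 min ≈ 6.09 min.
Since Δρ > 0 the layer is stably stratified.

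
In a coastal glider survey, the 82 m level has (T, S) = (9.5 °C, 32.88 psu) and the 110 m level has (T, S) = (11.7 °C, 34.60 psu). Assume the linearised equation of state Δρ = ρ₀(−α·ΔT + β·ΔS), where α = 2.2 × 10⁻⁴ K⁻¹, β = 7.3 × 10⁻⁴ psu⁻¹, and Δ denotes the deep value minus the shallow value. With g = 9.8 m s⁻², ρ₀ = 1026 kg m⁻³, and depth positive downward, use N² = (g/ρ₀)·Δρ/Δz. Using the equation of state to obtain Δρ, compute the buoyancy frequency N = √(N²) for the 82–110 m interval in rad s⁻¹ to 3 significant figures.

0.0164 rad s⁻¹

ΔT = +2.2 K, ΔS = +1.72 psu (deep − shallow).
Δρ/ρ₀ = −αΔT + βΔS = -4.84 × 10⁻⁴ + 1.2556 × 10⁻³ = 7.716 × 10⁻⁴, so Δρ ≈ 0.7917 kg m⁻³.
N² = (g/ρ₀)·Δρ/Δz = g·(Δρ/ρ₀)/Δz = 9.8 × 7.716 × 10⁻⁴ / 28 = 2.7006 × 10⁻⁴ s⁻².
N = √(2.7006 × 10⁻⁴) = 0.016434 rad s⁻¹ ≈ 0.0164 rad s⁻¹.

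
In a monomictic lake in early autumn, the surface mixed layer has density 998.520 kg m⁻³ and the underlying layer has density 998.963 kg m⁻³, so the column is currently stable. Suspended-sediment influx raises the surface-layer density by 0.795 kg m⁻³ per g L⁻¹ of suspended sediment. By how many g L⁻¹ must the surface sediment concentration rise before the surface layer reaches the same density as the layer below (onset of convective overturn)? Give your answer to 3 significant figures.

0.557 g L⁻¹

Density deficit of the surface layer: 998.963 − 998.520 = 0.443 kg m⁻³.
Required change = 0.443 / 0.795 = 0.557 g L⁻¹.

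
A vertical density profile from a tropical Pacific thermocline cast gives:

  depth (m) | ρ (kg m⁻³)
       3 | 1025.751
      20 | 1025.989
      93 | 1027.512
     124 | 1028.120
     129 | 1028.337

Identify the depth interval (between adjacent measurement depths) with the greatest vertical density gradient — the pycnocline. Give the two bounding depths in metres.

124–129 m

Compute the density gradient over each adjacent pair:
  3–20 m: Δρ/Δz = 0.238/17 = 0.014 kg m⁻⁴
  20–93 m: Δρ/Δz = 1.523/73 = 0.021 kg m⁻⁴
  93–124 m: Δρ/Δz = 0.608/31 = 0.020 kg m⁻⁴
  124–129 m: Δρ/Δz = 0.217/5 = 0.043 kg m⁻⁴
The largest gradient is in the 124–129 m interval — the pycnocline.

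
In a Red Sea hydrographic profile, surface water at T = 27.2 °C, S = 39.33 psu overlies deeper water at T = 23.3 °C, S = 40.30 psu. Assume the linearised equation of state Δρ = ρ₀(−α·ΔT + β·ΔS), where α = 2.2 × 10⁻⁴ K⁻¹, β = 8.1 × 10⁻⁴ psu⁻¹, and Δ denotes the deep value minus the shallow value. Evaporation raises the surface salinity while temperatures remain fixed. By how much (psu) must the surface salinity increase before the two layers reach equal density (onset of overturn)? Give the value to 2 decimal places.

2.03 psu

Neutral buoyancy requires −α(T_deep − T_surf) + β(S_deep − S_surf′) = 0.
S_surf′ = S_deep − (α/β)·ΔT = 40.30 − (2.2 × 10⁻⁴/8.1 × 10⁻⁴)·(-3.9) = 41.3593 psu.
Increase required: 41.3593 − 39.33 = 2.0293 psu.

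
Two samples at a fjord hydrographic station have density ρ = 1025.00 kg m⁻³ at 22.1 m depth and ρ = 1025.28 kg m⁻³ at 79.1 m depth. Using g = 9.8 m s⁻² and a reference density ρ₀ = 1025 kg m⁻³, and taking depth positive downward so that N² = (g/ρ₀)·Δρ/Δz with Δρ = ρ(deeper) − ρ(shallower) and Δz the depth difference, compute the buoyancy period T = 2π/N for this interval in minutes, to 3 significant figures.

15.3 min

Δρ = 1025.28 − 1025.00 = 0.28 kg m⁻³ over Δz = 79.1 − 22.1 = 57 m.
N² = (9.8/1025) × (0.28/57) = 4.6966 × 10⁻⁵ s⁻².
N = √(4.6966 × 10⁻⁵) = 6.8532 × 10⁻³ rad s⁻¹, so T = 2π/N = 916.83 s = 15.280 min ≈ 15.3 min.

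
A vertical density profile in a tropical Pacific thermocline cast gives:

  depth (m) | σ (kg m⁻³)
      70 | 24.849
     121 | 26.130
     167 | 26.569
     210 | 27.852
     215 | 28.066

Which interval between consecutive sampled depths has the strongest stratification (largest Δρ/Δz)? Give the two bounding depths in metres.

210–215 m

Compute the density gradient over each adjacent pair:
  70–121 m: Δρ/Δz = 1.281/51 = 0.025 kg m⁻⁴
  121–167 m: Δρ/Δz = 0.439/46 = 9.5 × 10⁻³ kg m⁻⁴
  167–210 m: Δρ/Δz = 1.283/43 = 0.030 kg m⁻⁴
  210–215 m: Δρ/Δz = 0.214/5 = 0.043 kg m⁻⁴
The largest gradient is in the 210–215 m interval — the pycnocline.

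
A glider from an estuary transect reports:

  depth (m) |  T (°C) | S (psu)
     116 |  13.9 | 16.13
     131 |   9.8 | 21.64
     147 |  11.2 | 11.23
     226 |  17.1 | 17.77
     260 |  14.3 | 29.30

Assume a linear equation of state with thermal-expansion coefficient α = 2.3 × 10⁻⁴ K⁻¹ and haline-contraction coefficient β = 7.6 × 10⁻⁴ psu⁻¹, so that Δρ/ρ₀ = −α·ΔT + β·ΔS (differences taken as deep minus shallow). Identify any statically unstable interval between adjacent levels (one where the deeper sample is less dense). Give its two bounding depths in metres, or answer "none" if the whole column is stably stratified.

131–147 m

Evaluate Δρ/ρ₀ = −αΔT + βΔS across each adjacent pair:
  116–131 m: −αΔT+βΔS = −(2.3 × 10⁻⁴)(-4.1)+(7.6 × 10⁻⁴)(+5.51) = 5.1 × 10⁻³ → stable
  131–147 m: −αΔT+βΔS = −(2.3 × 10⁻⁴)(+1.4)+(7.6 × 10⁻⁴)(-10.41) = -8.2 × 10⁻³ → UNSTABLE
  147–226 m: −αΔT+βΔS = −(2.3 × 10⁻⁴)(+5.9)+(7.6 × 10⁻⁴)(+6.54) = 3.6 × 10⁻³ → stable
  226–260 m: −αΔT+βΔS = −(2.3 × 10⁻⁴)(-2.8)+(7.6 × 10⁻⁴)(+11.53) = 9.4 × 10⁻³ → stable
The 131–147 m interval has Δρ < 0: lighter water underlies denser water.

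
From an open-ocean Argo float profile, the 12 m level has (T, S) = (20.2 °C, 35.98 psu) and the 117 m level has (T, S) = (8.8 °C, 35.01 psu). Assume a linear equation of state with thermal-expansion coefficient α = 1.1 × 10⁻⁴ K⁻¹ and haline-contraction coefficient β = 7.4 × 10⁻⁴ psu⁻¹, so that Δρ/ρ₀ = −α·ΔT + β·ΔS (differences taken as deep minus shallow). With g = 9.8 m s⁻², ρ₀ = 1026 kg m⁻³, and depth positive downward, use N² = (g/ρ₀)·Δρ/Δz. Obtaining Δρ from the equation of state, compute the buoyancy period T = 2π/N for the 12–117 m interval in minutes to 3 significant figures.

14.8 min

ΔT = -11.4 K, ΔS = -0.97 psu (deep − shallow).
Δρ/ρ₀ = −αΔT + βΔS = 1.254 × 10⁻³ − 7.178 × 10⁻⁴ = 5.362 × 10⁻⁴, so Δρ ≈ 0.5501 kg m⁻³.
N² = (g/ρ₀)·Δρ/Δz = g·(Δρ/ρ₀)/Δz = 9.8 × 5.362 × 10⁻⁴ / 105 = 5.0045 × 10⁻⁵ s⁻².
N = √(5.0045 × 10⁻⁵) = 7.0742 × 10⁻³ rad s⁻¹ → T = 2π/N = 888.18 s = 14.803 min ≈ 14.8 min.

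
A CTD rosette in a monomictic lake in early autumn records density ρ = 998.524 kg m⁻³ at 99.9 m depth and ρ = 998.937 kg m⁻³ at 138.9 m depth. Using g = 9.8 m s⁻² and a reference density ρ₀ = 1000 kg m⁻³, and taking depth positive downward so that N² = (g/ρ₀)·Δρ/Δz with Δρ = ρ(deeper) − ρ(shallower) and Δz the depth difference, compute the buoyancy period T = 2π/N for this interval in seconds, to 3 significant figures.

Δρ = 998.937 − 998.524 = 0.413 kg m⁻³ over Δz = 138.9 − 99.9 = 39 m.
N² = (9.8/1000) × (0.413/39) = 1.0378 × 10⁻⁴ s⁻².
N = √(1.0378 × 10⁻⁴) = 0.010187 rad s⁻¹, so T = 2π/N = 616.78 s ≈ 617 s.
Since Δρ > 0 the layer is stably stratified.

617 s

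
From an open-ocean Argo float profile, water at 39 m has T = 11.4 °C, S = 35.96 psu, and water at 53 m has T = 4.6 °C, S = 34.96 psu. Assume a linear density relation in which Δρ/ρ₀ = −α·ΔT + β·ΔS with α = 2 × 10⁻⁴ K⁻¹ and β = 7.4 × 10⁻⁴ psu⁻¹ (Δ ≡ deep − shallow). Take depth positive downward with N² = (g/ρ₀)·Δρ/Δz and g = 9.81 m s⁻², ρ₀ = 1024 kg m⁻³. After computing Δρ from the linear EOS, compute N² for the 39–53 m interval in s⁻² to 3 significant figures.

4.34 × 10⁻⁴ s⁻²

ΔT = -6.8 K, ΔS = -1.00 psu (deep − shallow).
Δρ/ρ₀ = −αΔT + βΔS = 1.36 × 10⁻³ − 7.40 × 10⁻⁴ = 6.20 × 10⁻⁴, so Δρ ≈ 0.6349 kg m⁻³.
N² = (g/ρ₀)·Δρ/Δz = g·(Δρ/ρ₀)/Δz = 9.81 × 6.20 × 10⁻⁴ / 14 = 4.3444 × 10⁻⁴ s⁻² ≈ 4.34 × 10⁻⁴ s⁻².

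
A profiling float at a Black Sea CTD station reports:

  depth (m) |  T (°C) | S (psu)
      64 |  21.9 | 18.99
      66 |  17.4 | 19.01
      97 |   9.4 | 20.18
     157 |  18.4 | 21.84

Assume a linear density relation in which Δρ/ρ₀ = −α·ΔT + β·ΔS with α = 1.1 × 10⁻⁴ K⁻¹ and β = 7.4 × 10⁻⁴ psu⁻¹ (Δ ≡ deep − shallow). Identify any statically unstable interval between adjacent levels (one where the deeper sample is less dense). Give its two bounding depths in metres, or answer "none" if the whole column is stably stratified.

Evaluate Δρ/ρ₀ = −αΔT + βΔS across each adjacent pair:
  64–66 m: −αΔT+βΔS = −(1.1 × 10⁻⁴)(-4.5)+(7.4 × 10⁻⁴)(+0.02) = 5.1 × 10⁻⁴ → stable
  66–97 m: −αΔT+βΔS = −(1.1 × 10⁻⁴)(-8.0)+(7.4 × 10⁻⁴)(+1.17) = 1.7 × 10⁻³ → stable
  97–157 m: −αΔT+βΔS = −(1.1 × 10⁻⁴)(+9.0)+(7.4 × 10⁻⁴)(+1.66) = 2.4 × 10⁻⁴ → stable
Every interval has Δρ > 0: the column is stably stratified throughout.

none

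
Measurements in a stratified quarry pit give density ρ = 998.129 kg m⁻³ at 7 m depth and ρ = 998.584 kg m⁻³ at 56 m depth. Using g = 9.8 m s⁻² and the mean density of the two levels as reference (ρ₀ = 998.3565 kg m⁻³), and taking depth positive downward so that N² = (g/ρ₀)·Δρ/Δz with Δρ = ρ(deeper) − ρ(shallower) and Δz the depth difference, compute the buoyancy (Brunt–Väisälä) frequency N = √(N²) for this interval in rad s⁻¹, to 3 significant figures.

9.55 × 10⁻³ rad s⁻¹

Δρ = 998.584 − 998.129 = 0.455 kg m⁻³ over Δz = 56 − 7 = 49 m.
N² = (9.8/998.3565) × (0.455/49) = 9.1150 × 10⁻⁵ s⁻².
N = √(9.1150 × 10⁻⁵) = 9.5473 × 10⁻³ rad s⁻¹ ≈ 9.55 × 10⁻³ rad s⁻¹.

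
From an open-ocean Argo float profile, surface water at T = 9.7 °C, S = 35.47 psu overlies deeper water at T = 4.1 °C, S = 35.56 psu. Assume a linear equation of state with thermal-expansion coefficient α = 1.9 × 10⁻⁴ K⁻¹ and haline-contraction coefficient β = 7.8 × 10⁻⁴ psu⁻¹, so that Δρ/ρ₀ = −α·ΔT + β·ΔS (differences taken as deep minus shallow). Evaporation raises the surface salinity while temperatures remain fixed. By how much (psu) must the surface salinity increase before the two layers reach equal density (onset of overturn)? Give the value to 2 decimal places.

1.45 psu

Neutral buoyancy requires −α(T_deep − T_surf) + β(S_deep − S_surf′) = 0.
S_surf′ = S_deep − (α/β)·ΔT = 35.56 − (1.9 × 10⁻⁴/7.8 × 10⁻⁴)·(-5.6) = 36.9241 psu.
Increase required: 36.9241 − 35.47 = 1.4541 psu.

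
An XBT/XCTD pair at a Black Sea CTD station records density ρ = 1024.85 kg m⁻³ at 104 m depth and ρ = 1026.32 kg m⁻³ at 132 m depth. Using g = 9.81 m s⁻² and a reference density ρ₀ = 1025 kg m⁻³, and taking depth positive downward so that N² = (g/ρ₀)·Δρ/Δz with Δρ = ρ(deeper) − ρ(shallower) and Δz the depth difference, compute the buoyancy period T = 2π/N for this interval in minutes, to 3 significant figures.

Δρ = 1026.32 − 1024.85 = 1.47 kg m⁻³ over Δz = 132 − 104 = 28 m.
N² = (9.81/1025) × (1.47/28) = 5.0246 × 10⁻⁴ s⁻².
N = √(5.0246 × 10⁻⁴) = 0.022416 rad s⁻¹, so T = 2π/N = 280.30 s = 4.6717 min ≈ 4.67 min.

4.67 min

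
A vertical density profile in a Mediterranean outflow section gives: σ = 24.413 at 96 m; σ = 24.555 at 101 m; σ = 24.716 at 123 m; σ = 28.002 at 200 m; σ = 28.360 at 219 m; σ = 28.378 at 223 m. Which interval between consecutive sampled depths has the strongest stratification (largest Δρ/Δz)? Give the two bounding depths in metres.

123–200 m

Compute the density gradient over each adjacent pair:
  96–101 m: Δρ/Δz = 0.142/5 = 0.028 kg m⁻⁴
  101–123 m: Δρ/Δz = 0.161/22 = 7.3 × 10⁻³ kg m⁻⁴
  123–200 m: Δρ/Δz = 3.286/77 = 0.043 kg m⁻⁴
  200–219 m: Δρ/Δz = 0.358/19 = 0.019 kg m⁻⁴
  219–223 m: Δρ/Δz = 0.018/4 = 4.5 × 10⁻³ kg m⁻⁴
The largest gradient is in the 123–200 m interval — the pycnocline.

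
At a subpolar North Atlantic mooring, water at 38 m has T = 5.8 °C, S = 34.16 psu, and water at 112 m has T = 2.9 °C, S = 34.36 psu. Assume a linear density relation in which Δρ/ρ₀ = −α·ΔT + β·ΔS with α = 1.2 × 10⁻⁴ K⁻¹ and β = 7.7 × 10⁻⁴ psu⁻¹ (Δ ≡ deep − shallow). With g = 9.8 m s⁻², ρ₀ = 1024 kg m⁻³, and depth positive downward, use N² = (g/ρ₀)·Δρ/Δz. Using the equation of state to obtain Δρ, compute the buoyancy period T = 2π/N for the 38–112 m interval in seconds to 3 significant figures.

771 s

ΔT = -2.9 K, ΔS = +0.20 psu (deep − shallow).
Δρ/ρ₀ = −αΔT + βΔS = 3.48 × 10⁻⁴ + 1.54 × 10⁻⁴ = 5.02 × 10⁻⁴, so Δρ ≈ 0.5140 kg m⁻³.
N² = (g/ρ₀)·Δρ/Δz = g·(Δρ/ρ₀)/Δz = 9.8 × 5.02 × 10⁻⁴ / 74 = 6.6481 × 10⁻⁵ s⁻².
N = √(6.6481 × 10⁻⁵) = 8.1536 × 10⁻³ rad s⁻¹ → T = 2π/N = 770.60 s ≈ 771 s.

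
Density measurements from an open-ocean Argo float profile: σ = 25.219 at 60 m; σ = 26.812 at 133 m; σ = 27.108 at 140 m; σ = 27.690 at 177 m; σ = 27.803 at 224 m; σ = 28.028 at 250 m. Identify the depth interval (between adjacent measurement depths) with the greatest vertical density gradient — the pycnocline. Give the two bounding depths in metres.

133–140 m

Compute the density gradient over each adjacent pair:
  60–133 m: Δρ/Δz = 1.593/73 = 0.022 kg m⁻⁴
  133–140 m: Δρ/Δz = 0.296/7 = 0.042 kg m⁻⁴
  140–177 m: Δρ/Δz = 0.582/37 = 0.016 kg m⁻⁴
  177–224 m: Δρ/Δz = 0.113/47 = 2.4 × 10⁻³ kg m⁻⁴
  224–250 m: Δρ/Δz = 0.225/26 = 8.7 × 10⁻³ kg m⁻⁴
The largest gradient is in the 133–140 m interval — the pycnocline.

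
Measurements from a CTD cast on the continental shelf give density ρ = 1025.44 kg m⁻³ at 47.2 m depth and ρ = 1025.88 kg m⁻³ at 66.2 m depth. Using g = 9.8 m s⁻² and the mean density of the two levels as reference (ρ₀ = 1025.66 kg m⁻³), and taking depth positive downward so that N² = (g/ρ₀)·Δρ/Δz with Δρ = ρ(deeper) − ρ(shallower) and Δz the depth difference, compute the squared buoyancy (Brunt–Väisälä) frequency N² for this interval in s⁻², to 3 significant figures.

Δρ = 1025.88 − 1025.44 = 0.44 kg m⁻³ over Δz = 66.2 − 47.2 = 19 m.
N² = (9.8/1025.66) × (0.44/19) = 2.2127 × 10⁻⁴ s⁻² ≈ 2.21 × 10⁻⁴ s⁻².

2.21 × 10⁻⁴ s⁻²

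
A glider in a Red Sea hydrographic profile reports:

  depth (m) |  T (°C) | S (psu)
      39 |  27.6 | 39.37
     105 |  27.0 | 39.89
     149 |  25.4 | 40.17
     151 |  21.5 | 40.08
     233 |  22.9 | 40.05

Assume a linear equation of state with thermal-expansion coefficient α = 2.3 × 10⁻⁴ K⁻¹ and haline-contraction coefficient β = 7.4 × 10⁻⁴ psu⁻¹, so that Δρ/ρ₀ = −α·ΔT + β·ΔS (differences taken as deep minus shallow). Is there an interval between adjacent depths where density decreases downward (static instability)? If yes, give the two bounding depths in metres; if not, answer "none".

Evaluate Δρ/ρ₀ = −αΔT + βΔS across each adjacent pair:
  39–105 m: −αΔT+βΔS = −(2.3 × 10⁻⁴)(-0.6)+(7.4 × 10⁻⁴)(+0.52) = 5.2 × 10⁻⁴ → stable
  105–149 m: −αΔT+βΔS = −(2.3 × 10⁻⁴)(-1.6)+(7.4 × 10⁻⁴)(+0.28) = 5.8 × 10⁻⁴ → stable
  149–151 m: −αΔT+βΔS = −(2.3 × 10⁻⁴)(-3.9)+(7.4 × 10⁻⁴)(-0.09) = 8.3 × 10⁻⁴ → stable
  151–233 m: −αΔT+βΔS = −(2.3 × 10⁻⁴)(+1.4)+(7.4 × 10⁻⁴)(-0.03) = -3.4 × 10⁻⁴ → UNSTABLE
The 151–233 m interval has Δρ < 0: lighter water underlies denser water.

151–233 m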